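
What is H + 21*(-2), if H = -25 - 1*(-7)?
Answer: -60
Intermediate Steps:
H = -18 (H = -25 + 7 = -18)
H + 21*(-2) = -18 + 21*(-2) = -18 - 42 = -60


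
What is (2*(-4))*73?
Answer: -584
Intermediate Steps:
(2*(-4))*73 = -8*73 = -584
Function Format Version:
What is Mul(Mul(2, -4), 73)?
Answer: -584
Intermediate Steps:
Mul(Mul(2, -4), 73) = Mul(-8, 73) = -584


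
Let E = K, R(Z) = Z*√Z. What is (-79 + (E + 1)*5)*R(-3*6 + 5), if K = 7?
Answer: 507*I*√13 ≈ 1828.0*I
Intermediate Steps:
R(Z) = Z^(3/2)
E = 7
(-79 + (E + 1)*5)*R(-3*6 + 5) = (-79 + (7 + 1)*5)*(-3*6 + 5)^(3/2) = (-79 + 8*5)*(-18 + 5)^(3/2) = (-79 + 40)*(-13)^(3/2) = -(-507)*I*√13 = 507*I*√13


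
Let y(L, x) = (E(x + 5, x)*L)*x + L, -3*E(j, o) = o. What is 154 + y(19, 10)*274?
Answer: -504520/3 ≈ -1.6817e+5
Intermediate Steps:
E(j, o) = -o/3
y(L, x) = L - L*x²/3 (y(L, x) = ((-x/3)*L)*x + L = (-L*x/3)*x + L = -L*x²/3 + L = L - L*x²/3)
154 + y(19, 10)*274 = 154 + ((⅓)*19*(3 - 1*10²))*274 = 154 + ((⅓)*19*(3 - 1*100))*274 = 154 + ((⅓)*19*(3 - 100))*274 = 154 + ((⅓)*19*(-97))*274 = 154 - 1843/3*274 = 154 - 504982/3 = -504520/3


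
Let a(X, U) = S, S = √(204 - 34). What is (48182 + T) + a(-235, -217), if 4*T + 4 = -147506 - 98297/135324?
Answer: 6118982335/541296 + √170 ≈ 11317.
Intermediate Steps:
S = √170 ≈ 13.038
a(X, U) = √170
T = -19961741537/541296 (T = -1 + (-147506 - 98297/135324)/4 = -1 + (¼)*(-19961200241/135324) = -1 - 19961200241/541296 = -19961741537/541296 ≈ -36878.)
(48182 + T) + a(-235, -217) = (48182 - 19961741537/541296) + √170 = 6118982335/541296 + √170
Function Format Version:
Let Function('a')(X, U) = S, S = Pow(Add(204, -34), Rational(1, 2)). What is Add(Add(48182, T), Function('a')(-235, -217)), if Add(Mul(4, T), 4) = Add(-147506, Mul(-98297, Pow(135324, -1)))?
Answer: Add(Rational(6118982335, 541296), Pow(170, Rational(1, 2))) ≈ 11317.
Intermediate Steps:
S = Pow(170, Rational(1, 2)) ≈ 13.038
Function('a')(X, U) = Pow(170, Rational(1, 2))
T = Rational(-19961741537, 541296) (T = Add(-1, Mul(Rational(1, 4), Add(-147506, Mul(-98297, Pow(135324, -1))))) = Add(-1, Mul(Rational(1, 4), Add(-147506, Mul(-98297, Rational(1, 135324))))) = Add(-1, Mul(Rational(1, 4), Add(-147506, Rational(-98297, 135324)))) = Add(-1, Mul(Rational(1, 4), Rational(-19961200241, 135324))) = Add(-1, Rational(-19961200241, 541296)) = Rational(-19961741537, 541296) ≈ -36878.)
Add(Add(48182, T), Function('a')(-235, -217)) = Add(Add(48182, Rational(-19961741537, 541296)), Pow(170, Rational(1, 2))) = Add(Rational(6118982335, 541296), Pow(170, Rational(1, 2)))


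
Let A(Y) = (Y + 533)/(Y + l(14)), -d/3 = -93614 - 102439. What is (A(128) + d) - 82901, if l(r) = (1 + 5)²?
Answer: 82862973/164 ≈ 5.0526e+5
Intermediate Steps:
d = 588159 (d = -3*(-93614 - 102439) = -3*(-196053) = 588159)
l(r) = 36 (l(r) = 6² = 36)
A(Y) = (533 + Y)/(36 + Y) (A(Y) = (Y + 533)/(Y + 36) = (533 + Y)/(36 + Y))
(A(128) + d) - 82901 = ((533 + 128)/(36 + 128) + 588159) - 82901 = (661/164 + 588159) - 82901 = 96458737/164 - 82901 = 82862973/164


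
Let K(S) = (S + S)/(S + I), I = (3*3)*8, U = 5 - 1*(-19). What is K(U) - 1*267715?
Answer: -535429/2 ≈ -2.6771e+5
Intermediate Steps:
U = 24 (U = 5 + 19 = 24)
I = 72 (I = 9*8 = 72)
K(S) = 2*S/(72 + S) (K(S) = (S + S)/(S + 72) = (2*S)/(72 + S) = 2*S/(72 + S))
K(U) - 1*267715 = 2*24/(72 + 24) - 1*267715 = 2*24/96 - 267715 = 2*24*(1/96) - 267715 = ½ - 267715 = -535429/2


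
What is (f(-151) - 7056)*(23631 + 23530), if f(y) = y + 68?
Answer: -336682379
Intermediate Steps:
f(y) = 68 + y
(f(-151) - 7056)*(23631 + 23530) = ((68 - 151) - 7056)*(23631 + 23530) = (-83 - 7056)*47161 = -7139*47161 = -336682379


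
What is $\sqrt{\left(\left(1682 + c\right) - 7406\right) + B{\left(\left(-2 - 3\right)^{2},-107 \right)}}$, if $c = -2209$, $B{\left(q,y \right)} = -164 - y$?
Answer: $i \sqrt{7990} \approx 89.387 i$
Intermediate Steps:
$\sqrt{\left(\left(1682 + c\right) - 7406\right) + B{\left(\left(-2 - 3\right)^{2},-107 \right)}} = \sqrt{\left(\left(1682 - 2209\right) - 7406\right) - 57} = \sqrt{\left(-527 - 7406\right) + \left(-164 + 107\right)} = \sqrt{-7933 - 57} = \sqrt{-7990} = i \sqrt{7990}$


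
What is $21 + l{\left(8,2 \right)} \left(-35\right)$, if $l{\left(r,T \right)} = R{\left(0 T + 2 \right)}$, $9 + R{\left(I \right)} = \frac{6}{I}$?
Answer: $231$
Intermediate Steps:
$R{\left(I \right)} = -9 + \frac{6}{I}$
$l{\left(r,T \right)} = -6$ ($l{\left(r,T \right)} = -9 + \frac{6}{0 T + 2} = -9 + \frac{6}{0 + 2} = -9 + \frac{6}{2} = -9 + 6 \cdot \frac{1}{2} = -9 + 3 = -6$)
$21 + l{\left(8,2 \right)} \left(-35\right) = 21 - -210 = 21 + 210 = 231$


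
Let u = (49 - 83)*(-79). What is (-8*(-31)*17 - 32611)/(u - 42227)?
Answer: 28395/39541 ≈ 0.71811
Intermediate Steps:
u = 2686 (u = -34*(-79) = 2686)
(-8*(-31)*17 - 32611)/(u - 42227) = (-8*(-31)*17 - 32611)/(2686 - 42227) = (248*17 - 32611)/(-39541) = (4216 - 32611)*(-1/39541) = -28395*(-1/39541) = 28395/39541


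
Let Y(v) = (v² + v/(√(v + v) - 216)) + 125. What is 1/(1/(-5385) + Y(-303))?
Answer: 41999580601822410/3861247595908070571589 - 2928820725*I*√606/3861247595908070571589 ≈ 1.0877e-5 - 1.8672e-11*I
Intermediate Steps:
Y(v) = 125 + v² + v/(-216 + √2*√v) (Y(v) = (v² + v/(√(2*v) - 216)) + 125 = (v² + v/(√2*√v - 216)) + 125 = (v² + v/(-216 + √2*√v)) + 125 = 125 + v² + v/(-216 + √2*√v))
1/(1/(-5385) + Y(-303)) = 1/(1/(-5385) + (-27000 - 303 - 216*(-303)² + √2*(-303)^(5/2) + 125*√2*√(-303))/(-216 + √2*√(-303))) = 1/(-1/5385 + (-27000 - 303 - 216*91809 + √2*(91809*I*√303) + 125*√2*(I*√303))/(-216 + √2*(I*√303))) = 1/(-1/5385 + (-27000 - 303 - 19830744 + 91809*I*√606 + 125*I*√606)/(-216 + I*√606)) = 1/(-1/5385 + (-19858047 + 91934*I*√606)/(-216 + I*√606))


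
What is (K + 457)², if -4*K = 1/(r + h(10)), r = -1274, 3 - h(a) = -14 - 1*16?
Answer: 5146314565401/24641296 ≈ 2.0885e+5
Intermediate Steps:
h(a) = 33 (h(a) = 3 - (-14 - 1*16) = 3 - (-14 - 16) = 3 - 1*(-30) = 3 + 30 = 33)
K = 1/4964 (K = -1/(4*(-1274 + 33)) = -¼/(-1241) = -¼*(-1/1241) = 1/4964 ≈ 0.00020145)
(K + 457)² = (1/4964 + 457)² = (2268549/4964)² = 5146314565401/24641296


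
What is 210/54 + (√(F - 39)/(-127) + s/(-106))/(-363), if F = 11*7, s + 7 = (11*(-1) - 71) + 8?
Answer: 448667/115434 + √38/46101 ≈ 3.8869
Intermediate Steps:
s = -81 (s = -7 + ((11*(-1) - 71) + 8) = -7 + ((-11 - 71) + 8) = -7 + (-82 + 8) = -7 - 74 = -81)
F = 77
210/54 + (√(F - 39)/(-127) + s/(-106))/(-363) = 210/54 + (√(77 - 39)/(-127) - 81/(-106))/(-363) = 210*(1/54) + (√38*(-1/127) - 81*(-1/106))*(-1/363) = 35/9 + (-√38/127 + 81/106)*(-1/363) = 35/9 + (81/106 - √38/127)*(-1/363) = 35/9 + (-27/12826 + √38/46101) = 448667/115434 + √38/46101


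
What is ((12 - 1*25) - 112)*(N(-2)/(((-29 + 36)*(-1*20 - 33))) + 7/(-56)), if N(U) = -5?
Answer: 41375/2968 ≈ 13.940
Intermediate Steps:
((12 - 1*25) - 112)*(N(-2)/(((-29 + 36)*(-1*20 - 33))) + 7/(-56)) = ((12 - 1*25) - 112)*(-5*1/((-29 + 36)*(-1*20 - 33)) + 7/(-56)) = ((12 - 25) - 112)*(-5*1/(7*(-20 - 33)) + 7*(-1/56)) = (-13 - 112)*(-5/(7*(-53)) - 1/8) = -125*(-5/(-371) - 1/8) = -125*(-5*(-1/371) - 1/8) = -125*(5/371 - 1/8) = -125*(-331/2968) = 41375/2968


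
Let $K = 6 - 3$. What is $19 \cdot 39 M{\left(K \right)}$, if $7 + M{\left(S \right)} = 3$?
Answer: $-2964$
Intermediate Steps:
$K = 3$
$M{\left(S \right)} = -4$ ($M{\left(S \right)} = -7 + 3 = -4$)
$19 \cdot 39 M{\left(K \right)} = 19 \cdot 39 \left(-4\right) = 741 \left(-4\right) = -2964$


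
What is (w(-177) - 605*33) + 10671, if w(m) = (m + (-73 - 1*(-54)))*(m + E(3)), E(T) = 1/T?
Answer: 75998/3 ≈ 25333.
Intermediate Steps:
w(m) = (-19 + m)*(⅓ + m) (w(m) = (m + (-73 - 1*(-54)))*(m + 1/3) = (m + (-73 + 54))*(m + ⅓) = (m - 19)*(⅓ + m) = (-19 + m)*(⅓ + m))
(w(-177) - 605*33) + 10671 = ((-19/3 + (-177)² - 56/3*(-177)) - 605*33) + 10671 = ((-19/3 + 31329 + 3304) - 19965) + 10671 = (103880/3 - 19965) + 10671 = 43985/3 + 10671 = 75998/3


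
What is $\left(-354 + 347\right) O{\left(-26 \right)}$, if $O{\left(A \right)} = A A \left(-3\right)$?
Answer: $14196$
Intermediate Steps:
$O{\left(A \right)} = - 3 A^{2}$ ($O{\left(A \right)} = A^{2} \left(-3\right) = - 3 A^{2}$)
$\left(-354 + 347\right) O{\left(-26 \right)} = \left(-354 + 347\right) \left(- 3 \left(-26\right)^{2}\right) = - 7 \left(\left(-3\right) 676\right) = \left(-7\right) \left(-2028\right) = 14196$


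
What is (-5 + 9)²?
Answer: 16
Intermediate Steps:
(-5 + 9)² = 4² = 16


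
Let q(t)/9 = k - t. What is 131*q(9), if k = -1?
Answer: -11790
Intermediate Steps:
q(t) = -9 - 9*t (q(t) = 9*(-1 - t) = -9 - 9*t)
131*q(9) = 131*(-9 - 9*9) = 131*(-9 - 81) = 131*(-90) = -11790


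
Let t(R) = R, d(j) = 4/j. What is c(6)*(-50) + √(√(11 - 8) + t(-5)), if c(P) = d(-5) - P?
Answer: 340 + √(-5 + √3) ≈ 340.0 + 1.8077*I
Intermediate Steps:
c(P) = -⅘ - P (c(P) = 4/(-5) - P = 4*(-⅕) - P = -⅘ - P)
c(6)*(-50) + √(√(11 - 8) + t(-5)) = (-⅘ - 1*6)*(-50) + √(√(11 - 8) - 5) = (-⅘ - 6)*(-50) + √(√3 - 5) = -34/5*(-50) + √(-5 + √3) = 340 + √(-5 + √3)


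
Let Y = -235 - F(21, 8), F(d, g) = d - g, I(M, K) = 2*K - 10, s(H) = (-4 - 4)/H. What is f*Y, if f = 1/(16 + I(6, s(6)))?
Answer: -372/5 ≈ -74.400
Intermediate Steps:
s(H) = -8/H
I(M, K) = -10 + 2*K
f = 3/10 (f = 1/(16 + (-10 + 2*(-8/6))) = 1/(16 + (-10 + 2*(-8*⅙))) = 1/(16 + (-10 + 2*(-4/3))) = 1/(16 + (-10 - 8/3)) = 1/(16 - 38/3) = 1/(10/3) = 3/10 ≈ 0.30000)
Y = -248 (Y = -235 - (21 - 1*8) = -235 - (21 - 8) = -235 - 1*13 = -235 - 13 = -248)
f*Y = (3/10)*(-248) = -372/5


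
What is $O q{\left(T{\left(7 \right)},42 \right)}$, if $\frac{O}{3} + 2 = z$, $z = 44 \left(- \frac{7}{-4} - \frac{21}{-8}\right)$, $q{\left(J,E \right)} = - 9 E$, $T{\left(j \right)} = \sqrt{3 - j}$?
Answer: $-216027$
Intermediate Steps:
$z = \frac{385}{2}$ ($z = 44 \left(\left(-7\right) \left(- \frac{1}{4}\right) - - \frac{21}{8}\right) = 44 \left(\frac{7}{4} + \frac{21}{8}\right) = 44 \cdot \frac{35}{8} = \frac{385}{2} \approx 192.5$)
$O = \frac{1143}{2}$ ($O = -6 + 3 \cdot \frac{385}{2} = -6 + \frac{1155}{2} = \frac{1143}{2} \approx 571.5$)
$O q{\left(T{\left(7 \right)},42 \right)} = \frac{1143 \left(\left(-9\right) 42\right)}{2} = \frac{1143}{2} \left(-378\right) = -216027$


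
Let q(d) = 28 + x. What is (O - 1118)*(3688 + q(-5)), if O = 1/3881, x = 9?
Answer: -16162614825/3881 ≈ -4.1645e+6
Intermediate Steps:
O = 1/3881 ≈ 0.00025767
q(d) = 37 (q(d) = 28 + 9 = 37)
(O - 1118)*(3688 + q(-5)) = (1/3881 - 1118)*(3688 + 37) = -4338957/3881*3725 = -16162614825/3881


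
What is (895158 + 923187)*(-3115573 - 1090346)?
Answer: -7647811784055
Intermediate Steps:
(895158 + 923187)*(-3115573 - 1090346) = 1818345*(-4205919) = -7647811784055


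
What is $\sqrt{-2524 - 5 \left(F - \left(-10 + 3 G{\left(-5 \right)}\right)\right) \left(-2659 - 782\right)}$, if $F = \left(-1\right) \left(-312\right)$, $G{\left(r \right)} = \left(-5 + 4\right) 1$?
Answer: $\sqrt{5589101} \approx 2364.1$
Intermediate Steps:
$G{\left(r \right)} = -1$ ($G{\left(r \right)} = \left(-1\right) 1 = -1$)
$F = 312$
$\sqrt{-2524 - 5 \left(F - \left(-10 + 3 G{\left(-5 \right)}\right)\right) \left(-2659 - 782\right)} = \sqrt{-2524 - 5 \left(312 + \left(10 - -3\right)\right) \left(-2659 - 782\right)} = \sqrt{-2524 - 5 \left(312 + \left(10 + 3\right)\right) \left(-3441\right)} = \sqrt{-2524 - 5 \left(312 + 13\right) \left(-3441\right)} = \sqrt{-2524 - 5 \cdot 325 \left(-3441\right)} = \sqrt{-2524 - -5591625} = \sqrt{-2524 + 5591625} = \sqrt{5589101}$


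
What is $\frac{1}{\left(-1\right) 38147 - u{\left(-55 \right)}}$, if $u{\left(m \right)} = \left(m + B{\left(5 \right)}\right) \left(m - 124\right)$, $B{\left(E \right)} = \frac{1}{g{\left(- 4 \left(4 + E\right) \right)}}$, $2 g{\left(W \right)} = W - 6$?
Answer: $- \frac{21}{1008011} \approx -2.0833 \cdot 10^{-5}$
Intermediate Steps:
$g{\left(W \right)} = -3 + \frac{W}{2}$ ($g{\left(W \right)} = \frac{W - 6}{2} = \frac{-6 + W}{2} = -3 + \frac{W}{2}$)
$B{\left(E \right)} = \frac{1}{-11 - 2 E}$ ($B{\left(E \right)} = \frac{1}{-3 + \frac{\left(-4\right) \left(4 + E\right)}{2}} = \frac{1}{-3 + \frac{-16 - 4 E}{2}} = \frac{1}{-3 - \left(8 + 2 E\right)} = \frac{1}{-11 - 2 E}$)
$u{\left(m \right)} = \left(-124 + m\right) \left(- \frac{1}{21} + m\right)$ ($u{\left(m \right)} = \left(m - \frac{1}{11 + 2 \cdot 5}\right) \left(m - 124\right) = \left(m - \frac{1}{11 + 10}\right) \left(-124 + m\right) = \left(m - \frac{1}{21}\right) \left(-124 + m\right) = \left(- \frac{1}{21} + m\right) \left(-124 + m\right) = \left(-124 + m\right) \left(- \frac{1}{21} + m\right)$)
$\frac{1}{\left(-1\right) 38147 - u{\left(-55 \right)}} = \frac{1}{\left(-1\right) 38147 - \left(\frac{124}{21} + \left(-55\right)^{2} - - \frac{143275}{21}\right)} = \frac{1}{-38147 - \left(\frac{124}{21} + 3025 + \frac{143275}{21}\right)} = \frac{1}{-38147 - \frac{206924}{21}} = \frac{1}{- \frac{1008011}{21}} = - \frac{21}{1008011}$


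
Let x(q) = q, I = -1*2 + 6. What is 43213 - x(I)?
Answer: 43209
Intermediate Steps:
I = 4 (I = -2 + 6 = 4)
43213 - x(I) = 43213 - 1*4 = 43213 - 4 = 43209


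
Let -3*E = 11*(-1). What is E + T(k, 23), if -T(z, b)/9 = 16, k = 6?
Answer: -421/3 ≈ -140.33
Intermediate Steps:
E = 11/3 (E = -11*(-1)/3 = -1/3*(-11) = 11/3 ≈ 3.6667)
T(z, b) = -144 (T(z, b) = -9*16 = -144)
E + T(k, 23) = 11/3 - 144 = -421/3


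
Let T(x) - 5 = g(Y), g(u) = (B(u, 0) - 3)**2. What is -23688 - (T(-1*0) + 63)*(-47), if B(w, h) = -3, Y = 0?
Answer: -18800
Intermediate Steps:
g(u) = 36 (g(u) = (-3 - 3)**2 = (-6)**2 = 36)
T(x) = 41 (T(x) = 5 + 36 = 41)
-23688 - (T(-1*0) + 63)*(-47) = -23688 - (41 + 63)*(-47) = -23688 - 104*(-47) = -23688 - 1*(-4888) = -23688 + 4888 = -18800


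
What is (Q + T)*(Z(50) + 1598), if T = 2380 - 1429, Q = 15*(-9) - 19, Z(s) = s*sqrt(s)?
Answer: 1273606 + 199250*sqrt(2) ≈ 1.5554e+6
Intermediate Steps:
Z(s) = s**(3/2)
Q = -154 (Q = -135 - 19 = -154)
T = 951
(Q + T)*(Z(50) + 1598) = (-154 + 951)*(50**(3/2) + 1598) = 797*(250*sqrt(2) + 1598) = 797*(1598 + 250*sqrt(2)) = 1273606 + 199250*sqrt(2)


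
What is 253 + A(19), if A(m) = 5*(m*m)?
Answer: 2058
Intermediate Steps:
A(m) = 5*m²
253 + A(19) = 253 + 5*19² = 253 + 5*361 = 253 + 1805 = 2058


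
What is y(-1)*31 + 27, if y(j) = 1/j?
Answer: -4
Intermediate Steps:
y(-1)*31 + 27 = 31/(-1) + 27 = -1*31 + 27 = -31 + 27 = -4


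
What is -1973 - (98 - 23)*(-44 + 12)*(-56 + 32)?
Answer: -59573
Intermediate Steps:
-1973 - (98 - 23)*(-44 + 12)*(-56 + 32) = -1973 - 75*(-32*(-24)) = -1973 - 75*768 = -1973 - 1*57600 = -1973 - 57600 = -59573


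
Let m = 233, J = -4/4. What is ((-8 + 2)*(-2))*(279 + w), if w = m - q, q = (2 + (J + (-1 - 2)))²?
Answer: 6096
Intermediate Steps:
J = -1 (J = -4*¼ = -1)
q = 4 (q = (2 + (-1 + (-1 - 2)))² = (2 + (-1 - 3))² = (2 - 4)² = (-2)² = 4)
w = 229 (w = 233 - 1*4 = 233 - 4 = 229)
((-8 + 2)*(-2))*(279 + w) = ((-8 + 2)*(-2))*(279 + 229) = -6*(-2)*508 = 12*508 = 6096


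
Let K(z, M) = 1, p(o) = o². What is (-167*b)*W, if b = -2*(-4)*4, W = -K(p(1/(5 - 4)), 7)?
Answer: 5344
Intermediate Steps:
W = -1 (W = -1*1 = -1)
b = 32 (b = 8*4 = 32)
(-167*b)*W = -167*32*(-1) = -5344*(-1) = 5344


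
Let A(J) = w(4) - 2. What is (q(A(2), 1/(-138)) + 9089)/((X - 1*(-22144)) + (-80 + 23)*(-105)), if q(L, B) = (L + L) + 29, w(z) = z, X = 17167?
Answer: 4561/22648 ≈ 0.20139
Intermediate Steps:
A(J) = 2 (A(J) = 4 - 2 = 2)
q(L, B) = 29 + 2*L (q(L, B) = 2*L + 29 = 29 + 2*L)
(q(A(2), 1/(-138)) + 9089)/((X - 1*(-22144)) + (-80 + 23)*(-105)) = ((29 + 2*2) + 9089)/((17167 - 1*(-22144)) + (-80 + 23)*(-105)) = ((29 + 4) + 9089)/((17167 + 22144) - 57*(-105)) = (33 + 9089)/(39311 + 5985) = 9122/45296 = 9122*(1/45296) = 4561/22648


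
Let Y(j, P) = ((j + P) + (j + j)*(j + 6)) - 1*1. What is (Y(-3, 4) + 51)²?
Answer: 1089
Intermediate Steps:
Y(j, P) = -1 + P + j + 2*j*(6 + j) (Y(j, P) = ((P + j) + (2*j)*(6 + j)) - 1 = ((P + j) + 2*j*(6 + j)) - 1 = (P + j + 2*j*(6 + j)) - 1 = -1 + P + j + 2*j*(6 + j))
(Y(-3, 4) + 51)² = ((-1 + 4 + 2*(-3)² + 13*(-3)) + 51)² = ((-1 + 4 + 2*9 - 39) + 51)² = ((-1 + 4 + 18 - 39) + 51)² = (-18 + 51)² = 33² = 1089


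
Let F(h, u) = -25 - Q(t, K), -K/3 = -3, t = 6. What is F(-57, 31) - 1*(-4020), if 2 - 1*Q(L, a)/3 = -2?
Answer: 3983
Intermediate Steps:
K = 9 (K = -3*(-3) = 9)
Q(L, a) = 12 (Q(L, a) = 6 - 3*(-2) = 6 + 6 = 12)
F(h, u) = -37 (F(h, u) = -25 - 1*12 = -25 - 12 = -37)
F(-57, 31) - 1*(-4020) = -37 - 1*(-4020) = -37 + 4020 = 3983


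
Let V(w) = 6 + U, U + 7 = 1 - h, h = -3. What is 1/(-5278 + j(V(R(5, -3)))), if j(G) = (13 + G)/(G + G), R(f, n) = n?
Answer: -3/15826 ≈ -0.00018956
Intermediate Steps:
U = -3 (U = -7 + (1 - 1*(-3)) = -7 + (1 + 3) = -7 + 4 = -3)
V(w) = 3 (V(w) = 6 - 3 = 3)
j(G) = (13 + G)/(2*G) (j(G) = (13 + G)/((2*G)) = (13 + G)*(1/(2*G)) = (13 + G)/(2*G))
1/(-5278 + j(V(R(5, -3)))) = 1/(-5278 + (1/2)*(13 + 3)/3) = 1/(-5278 + (1/2)*(1/3)*16) = 1/(-5278 + 8/3) = 1/(-15826/3) = -3/15826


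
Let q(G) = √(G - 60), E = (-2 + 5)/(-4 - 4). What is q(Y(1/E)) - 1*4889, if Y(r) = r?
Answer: -4889 + 2*I*√141/3 ≈ -4889.0 + 7.9162*I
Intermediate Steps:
E = -3/8 (E = 3/(-8) = 3*(-⅛) = -3/8 ≈ -0.37500)
q(G) = √(-60 + G)
q(Y(1/E)) - 1*4889 = √(-60 + 1/(-3/8)) - 1*4889 = √(-60 + 1*(-8/3)) - 4889 = √(-60 - 8/3) - 4889 = √(-188/3) - 4889 = 2*I*√141/3 - 4889 = -4889 + 2*I*√141/3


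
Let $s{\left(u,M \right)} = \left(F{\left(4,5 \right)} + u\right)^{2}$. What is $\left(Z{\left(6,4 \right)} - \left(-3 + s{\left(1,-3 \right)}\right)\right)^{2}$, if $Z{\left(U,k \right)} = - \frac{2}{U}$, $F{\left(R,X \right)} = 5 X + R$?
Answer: $\frac{7246864}{9} \approx 8.0521 \cdot 10^{5}$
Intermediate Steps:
$F{\left(R,X \right)} = R + 5 X$
$s{\left(u,M \right)} = \left(29 + u\right)^{2}$ ($s{\left(u,M \right)} = \left(\left(4 + 5 \cdot 5\right) + u\right)^{2} = \left(\left(4 + 25\right) + u\right)^{2} = \left(29 + u\right)^{2}$)
$\left(Z{\left(6,4 \right)} - \left(-3 + s{\left(1,-3 \right)}\right)\right)^{2} = \left(- \frac{2}{6} + \left(3 - \left(29 + 1\right)^{2}\right)\right)^{2} = \left(\left(-2\right) \frac{1}{6} + \left(3 - 30^{2}\right)\right)^{2} = \left(- \frac{1}{3} + \left(3 - 900\right)\right)^{2} = \left(- \frac{1}{3} - 897\right)^{2} = \left(- \frac{2692}{3}\right)^{2} = \frac{7246864}{9}$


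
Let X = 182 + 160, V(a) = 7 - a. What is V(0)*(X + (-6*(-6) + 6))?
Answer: 2688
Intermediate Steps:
X = 342
V(0)*(X + (-6*(-6) + 6)) = (7 - 1*0)*(342 + (-6*(-6) + 6)) = (7 + 0)*(342 + (36 + 6)) = 7*(342 + 42) = 7*384 = 2688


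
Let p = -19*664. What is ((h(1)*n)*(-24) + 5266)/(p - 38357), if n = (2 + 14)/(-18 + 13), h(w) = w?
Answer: -26714/254865 ≈ -0.10482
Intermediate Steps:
p = -12616
n = -16/5 (n = 16/(-5) = 16*(-⅕) = -16/5 ≈ -3.2000)
((h(1)*n)*(-24) + 5266)/(p - 38357) = ((1*(-16/5))*(-24) + 5266)/(-12616 - 38357) = (-16/5*(-24) + 5266)/(-50973) = (384/5 + 5266)*(-1/50973) = (26714/5)*(-1/50973) = -26714/254865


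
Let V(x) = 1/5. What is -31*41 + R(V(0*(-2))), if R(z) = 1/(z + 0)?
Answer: -1266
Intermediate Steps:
V(x) = ⅕
R(z) = 1/z
-31*41 + R(V(0*(-2))) = -31*41 + 1/(⅕) = -1271 + 5 = -1266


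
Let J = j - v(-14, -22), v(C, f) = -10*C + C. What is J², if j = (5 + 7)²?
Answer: 324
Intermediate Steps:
v(C, f) = -9*C
j = 144 (j = 12² = 144)
J = 18 (J = 144 - (-9)*(-14) = 144 - 1*126 = 144 - 126 = 18)
J² = 18² = 324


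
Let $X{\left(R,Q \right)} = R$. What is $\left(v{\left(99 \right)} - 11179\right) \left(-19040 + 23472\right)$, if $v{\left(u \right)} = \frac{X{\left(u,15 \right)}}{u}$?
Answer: $-49540896$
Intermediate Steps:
$v{\left(u \right)} = 1$ ($v{\left(u \right)} = \frac{u}{u} = 1$)
$\left(v{\left(99 \right)} - 11179\right) \left(-19040 + 23472\right) = \left(1 - 11179\right) \left(-19040 + 23472\right) = \left(-11178\right) 4432 = -49540896$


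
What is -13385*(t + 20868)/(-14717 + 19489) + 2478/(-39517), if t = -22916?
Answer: 270811786786/47143781 ≈ 5744.4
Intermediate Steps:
-13385*(t + 20868)/(-14717 + 19489) + 2478/(-39517) = -13385*(-22916 + 20868)/(-14717 + 19489) + 2478/(-39517) = -13385/(4772/(-2048)) + 2478*(-1/39517) = -13385/(4772*(-1/2048)) - 2478/39517 = -13385/(-1193/512) - 2478/39517 = -13385*(-512/1193) - 2478/39517 = 6853120/1193 - 2478/39517 = 270811786786/47143781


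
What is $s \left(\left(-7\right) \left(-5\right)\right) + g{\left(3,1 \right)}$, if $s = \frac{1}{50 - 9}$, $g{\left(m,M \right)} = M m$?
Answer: $\frac{158}{41} \approx 3.8537$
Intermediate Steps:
$s = \frac{1}{41} \approx 0.02439$
$s \left(\left(-7\right) \left(-5\right)\right) + g{\left(3,1 \right)} = \frac{\left(-7\right) \left(-5\right)}{41} + 1 \cdot 3 = \frac{1}{41} \cdot 35 + 3 = \frac{35}{41} + 3 = \frac{158}{41}$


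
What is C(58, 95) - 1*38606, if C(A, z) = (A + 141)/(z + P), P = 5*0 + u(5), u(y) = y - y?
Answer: -3667371/95 ≈ -38604.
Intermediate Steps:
u(y) = 0
P = 0 (P = 5*0 + 0 = 0 + 0 = 0)
C(A, z) = (141 + A)/z (C(A, z) = (A + 141)/(z + 0) = (141 + A)/z)
C(58, 95) - 1*38606 = (141 + 58)/95 - 1*38606 = (1/95)*199 - 38606 = 199/95 - 38606 = -3667371/95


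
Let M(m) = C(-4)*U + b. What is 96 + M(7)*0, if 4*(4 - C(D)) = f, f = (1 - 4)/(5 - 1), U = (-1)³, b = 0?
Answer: 96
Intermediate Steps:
U = -1
f = -¾ (f = -3/4 = -3*¼ = -¾ ≈ -0.75000)
C(D) = 67/16 (C(D) = 4 - ¼*(-¾) = 4 + 3/16 = 67/16)
M(m) = -67/16 (M(m) = (67/16)*(-1) + 0 = -67/16 + 0 = -67/16)
96 + M(7)*0 = 96 - 67/16*0 = 96 + 0 = 96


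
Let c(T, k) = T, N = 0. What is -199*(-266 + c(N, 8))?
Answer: 52934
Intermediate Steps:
-199*(-266 + c(N, 8)) = -199*(-266 + 0) = -199*(-266) = 52934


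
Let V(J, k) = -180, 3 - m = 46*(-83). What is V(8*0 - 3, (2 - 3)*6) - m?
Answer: -4001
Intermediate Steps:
m = 3821 (m = 3 - 46*(-83) = 3 - 1*(-3818) = 3 + 3818 = 3821)
V(8*0 - 3, (2 - 3)*6) - m = -180 - 1*3821 = -180 - 3821 = -4001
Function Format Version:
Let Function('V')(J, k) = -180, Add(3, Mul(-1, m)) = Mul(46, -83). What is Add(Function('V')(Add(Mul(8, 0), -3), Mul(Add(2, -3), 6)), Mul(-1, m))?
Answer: -4001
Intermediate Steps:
m = 3821 (m = Add(3, Mul(-1, Mul(46, -83))) = Add(3, Mul(-1, -3818)) = Add(3, 3818) = 3821)
Add(Function('V')(Add(Mul(8, 0), -3), Mul(Add(2, -3), 6)), Mul(-1, m)) = Add(-180, Mul(-1, 3821)) = Add(-180, -3821) = -4001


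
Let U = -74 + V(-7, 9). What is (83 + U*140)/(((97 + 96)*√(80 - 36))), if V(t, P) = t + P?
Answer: -9997*√11/4246 ≈ -7.8088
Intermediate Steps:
V(t, P) = P + t
U = -72 (U = -74 + (9 - 7) = -74 + 2 = -72)
(83 + U*140)/(((97 + 96)*√(80 - 36))) = (83 - 72*140)/(((97 + 96)*√(80 - 36))) = (83 - 10080)/((193*√44)) = -9997*√11/4246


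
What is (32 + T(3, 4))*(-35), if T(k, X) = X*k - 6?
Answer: -1330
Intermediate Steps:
T(k, X) = -6 + X*k
(32 + T(3, 4))*(-35) = (32 + (-6 + 4*3))*(-35) = (32 + (-6 + 12))*(-35) = (32 + 6)*(-35) = 38*(-35) = -1330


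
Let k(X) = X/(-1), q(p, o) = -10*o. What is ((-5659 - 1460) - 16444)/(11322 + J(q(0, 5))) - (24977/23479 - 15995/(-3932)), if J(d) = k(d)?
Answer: -945359729479/131232066902 ≈ -7.2037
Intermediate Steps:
k(X) = -X (k(X) = X*(-1) = -X)
J(d) = -d
((-5659 - 1460) - 16444)/(11322 + J(q(0, 5))) - (24977/23479 - 15995/(-3932)) = ((-5659 - 1460) - 16444)/(11322 - (-10)*5) - (24977/23479 - 15995/(-3932)) = (-7119 - 16444)/(11322 - 1*(-50)) - (24977*(1/23479) - 15995*(-1/3932)) = -23563/(11322 + 50) - (24977/23479 + 15995/3932) = -23563/11372 - 1*473756169/92319428 = -23563*1/11372 - 473756169/92319428 = -23563/11372 - 473756169/92319428 = -945359729479/131232066902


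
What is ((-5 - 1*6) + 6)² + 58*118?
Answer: 6869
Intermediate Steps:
((-5 - 1*6) + 6)² + 58*118 = ((-5 - 6) + 6)² + 6844 = (-11 + 6)² + 6844 = (-5)² + 6844 = 25 + 6844 = 6869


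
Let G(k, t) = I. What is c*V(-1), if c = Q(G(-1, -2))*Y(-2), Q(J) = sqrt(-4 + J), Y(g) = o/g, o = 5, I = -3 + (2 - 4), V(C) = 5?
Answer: -75*I/2 ≈ -37.5*I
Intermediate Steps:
I = -5 (I = -3 - 2 = -5)
Y(g) = 5/g
G(k, t) = -5
c = -15*I/2 (c = sqrt(-4 - 5)*(5/(-2)) = sqrt(-9)*(5*(-1/2)) = (3*I)*(-5/2) = -15*I/2 ≈ -7.5*I)
c*V(-1) = -15*I/2*5 = -75*I/2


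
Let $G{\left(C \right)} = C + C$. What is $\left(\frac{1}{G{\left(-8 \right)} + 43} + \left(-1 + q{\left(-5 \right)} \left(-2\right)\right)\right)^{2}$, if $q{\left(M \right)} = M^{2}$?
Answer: $\frac{1893376}{729} \approx 2597.2$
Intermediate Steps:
$G{\left(C \right)} = 2 C$
$\left(\frac{1}{G{\left(-8 \right)} + 43} + \left(-1 + q{\left(-5 \right)} \left(-2\right)\right)\right)^{2} = \left(\frac{1}{2 \left(-8\right) + 43} + \left(-1 + \left(-5\right)^{2} \left(-2\right)\right)\right)^{2} = \left(\frac{1}{-16 + 43} + \left(-1 + 25 \left(-2\right)\right)\right)^{2} = \left(\frac{1}{27} - 51\right)^{2} = \left(- \frac{1376}{27}\right)^{2} = \frac{1893376}{729}$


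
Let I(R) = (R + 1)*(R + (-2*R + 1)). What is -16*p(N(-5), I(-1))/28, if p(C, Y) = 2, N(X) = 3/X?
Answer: -8/7 ≈ -1.1429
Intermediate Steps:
I(R) = (1 + R)*(1 - R) (I(R) = (1 + R)*(R + (1 - 2*R)) = (1 + R)*(1 - R))
-16*p(N(-5), I(-1))/28 = -16*2/28 = -32*1/28 = -8/7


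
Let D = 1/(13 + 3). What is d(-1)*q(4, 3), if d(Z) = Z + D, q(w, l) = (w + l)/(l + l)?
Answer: -35/32 ≈ -1.0938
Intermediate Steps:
D = 1/16 ≈ 0.062500
q(w, l) = (l + w)/(2*l) (q(w, l) = (l + w)/((2*l)) = (l + w)*(1/(2*l)) = (l + w)/(2*l))
d(Z) = 1/16 + Z (d(Z) = Z + 1/16 = 1/16 + Z)
d(-1)*q(4, 3) = (1/16 - 1)*((½)*(3 + 4)/3) = -15*7/(32*3) = -15/16*7/6 = -35/32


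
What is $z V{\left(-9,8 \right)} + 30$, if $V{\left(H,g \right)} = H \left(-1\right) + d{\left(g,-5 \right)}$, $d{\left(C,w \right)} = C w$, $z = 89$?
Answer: $-2729$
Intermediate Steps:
$V{\left(H,g \right)} = - H - 5 g$ ($V{\left(H,g \right)} = H \left(-1\right) + g \left(-5\right) = - H - 5 g$)
$z V{\left(-9,8 \right)} + 30 = 89 \left(\left(-1\right) \left(-9\right) - 40\right) + 30 = 89 \left(9 - 40\right) + 30 = 89 \left(-31\right) + 30 = -2759 + 30 = -2729$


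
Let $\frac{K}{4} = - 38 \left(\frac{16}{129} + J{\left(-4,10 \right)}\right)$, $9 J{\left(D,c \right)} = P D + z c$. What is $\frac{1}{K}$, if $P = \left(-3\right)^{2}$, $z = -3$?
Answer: $\frac{43}{47120} \approx 0.00091256$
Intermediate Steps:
$P = 9$
$J{\left(D,c \right)} = D - \frac{c}{3}$ ($J{\left(D,c \right)} = \frac{9 D - 3 c}{9} = \frac{- 3 c + 9 D}{9} = D - \frac{c}{3}$)
$K = \frac{47120}{43}$ ($K = 4 \left(- 38 \left(\frac{16}{129} - \frac{22}{3}\right)\right) = 4 \left(\left(-38\right) \left(- \frac{310}{43}\right)\right) = 4 \cdot \frac{11780}{43} = \frac{47120}{43} \approx 1095.8$)
$\frac{1}{K} = \frac{1}{\frac{47120}{43}} = \frac{43}{47120}$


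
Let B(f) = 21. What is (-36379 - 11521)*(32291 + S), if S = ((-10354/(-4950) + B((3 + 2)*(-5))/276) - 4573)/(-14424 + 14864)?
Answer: -1549148236234811/1001880 ≈ -1.5462e+9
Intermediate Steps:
S = -1040778491/100188000 (S = ((-10354/(-4950) + 21/276) - 4573)/(-14424 + 14864) = ((-10354*(-1/4950) + 21*(1/276)) - 4573)/440 = ((5177/2475 + 7/92) - 4573)*(1/440) = (493609/227700 - 4573)*(1/440) = -1040778491/227700*1/440 = -1040778491/100188000 ≈ -10.388)
(-36379 - 11521)*(32291 + S) = (-36379 - 11521)*(32291 - 1040778491/100188000) = -47900*3234129929509/100188000 = -1549148236234811/1001880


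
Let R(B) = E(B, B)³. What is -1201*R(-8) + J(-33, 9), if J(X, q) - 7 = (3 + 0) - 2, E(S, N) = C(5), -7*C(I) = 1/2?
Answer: 23153/2744 ≈ 8.4377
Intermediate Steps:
C(I) = -1/14 (C(I) = -⅐/2 = -⅐*½ = -1/14)
E(S, N) = -1/14
J(X, q) = 8 (J(X, q) = 7 + ((3 + 0) - 2) = 7 + (3 - 2) = 7 + 1 = 8)
R(B) = -1/2744 (R(B) = (-1/14)³ = -1/2744)
-1201*R(-8) + J(-33, 9) = -1201*(-1/2744) + 8 = 1201/2744 + 8 = 23153/2744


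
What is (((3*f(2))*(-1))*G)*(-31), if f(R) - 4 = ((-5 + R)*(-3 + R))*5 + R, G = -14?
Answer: -27342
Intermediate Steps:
f(R) = 4 + R + 5*(-5 + R)*(-3 + R) (f(R) = 4 + (((-5 + R)*(-3 + R))*5 + R) = 4 + (5*(-5 + R)*(-3 + R) + R) = 4 + (R + 5*(-5 + R)*(-3 + R)) = 4 + R + 5*(-5 + R)*(-3 + R))
(((3*f(2))*(-1))*G)*(-31) = (((3*(79 - 39*2 + 5*2²))*(-1))*(-14))*(-31) = (((3*(79 - 78 + 5*4))*(-1))*(-14))*(-31) = (((3*(79 - 78 + 20))*(-1))*(-14))*(-31) = (((3*21)*(-1))*(-14))*(-31) = ((63*(-1))*(-14))*(-31) = -63*(-14)*(-31) = 882*(-31) = -27342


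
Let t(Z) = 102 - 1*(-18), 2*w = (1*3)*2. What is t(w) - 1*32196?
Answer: -32076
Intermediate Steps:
w = 3 (w = ((1*3)*2)/2 = (3*2)/2 = (½)*6 = 3)
t(Z) = 120 (t(Z) = 102 + 18 = 120)
t(w) - 1*32196 = 120 - 1*32196 = 120 - 32196 = -32076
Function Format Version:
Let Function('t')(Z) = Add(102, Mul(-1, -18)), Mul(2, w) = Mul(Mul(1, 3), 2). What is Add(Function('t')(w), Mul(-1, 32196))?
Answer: -32076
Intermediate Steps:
w = 3 (w = Mul(Rational(1, 2), Mul(Mul(1, 3), 2)) = Mul(Rational(1, 2), Mul(3, 2)) = Mul(Rational(1, 2), 6) = 3)
Function('t')(Z) = 120 (Function('t')(Z) = Add(102, 18) = 120)
Add(Function('t')(w), Mul(-1, 32196)) = Add(120, Mul(-1, 32196)) = Add(120, -32196) = -32076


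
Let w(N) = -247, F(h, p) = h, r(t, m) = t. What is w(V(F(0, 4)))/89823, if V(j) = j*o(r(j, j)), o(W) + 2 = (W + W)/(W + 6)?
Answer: -247/89823 ≈ -0.0027499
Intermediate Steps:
o(W) = -2 + 2*W/(6 + W) (o(W) = -2 + (W + W)/(W + 6) = -2 + (2*W)/(6 + W) = -2 + 2*W/(6 + W))
V(j) = -12*j/(6 + j) (V(j) = j*(-12/(6 + j)) = -12*j/(6 + j))
w(V(F(0, 4)))/89823 = -247/89823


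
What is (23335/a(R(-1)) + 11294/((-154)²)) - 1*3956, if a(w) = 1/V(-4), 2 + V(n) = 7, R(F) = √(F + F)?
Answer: 1336627549/11858 ≈ 1.1272e+5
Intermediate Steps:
R(F) = √2*√F (R(F) = √(2*F) = √2*√F)
V(n) = 5 (V(n) = -2 + 7 = 5)
a(w) = ⅕ (a(w) = 1/5 = ⅕)
(23335/a(R(-1)) + 11294/((-154)²)) - 1*3956 = (23335/(⅕) + 11294/((-154)²)) - 1*3956 = (23335*5 + 11294/23716) - 3956 = (116675 + 11294*(1/23716)) - 3956 = (116675 + 5647/11858) - 3956 = 1383537797/11858 - 3956 = 1336627549/11858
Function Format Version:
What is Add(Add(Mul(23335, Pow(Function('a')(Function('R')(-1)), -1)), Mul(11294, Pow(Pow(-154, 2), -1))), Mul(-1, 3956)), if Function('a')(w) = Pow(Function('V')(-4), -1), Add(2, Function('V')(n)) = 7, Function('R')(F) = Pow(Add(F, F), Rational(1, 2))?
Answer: Rational(1336627549, 11858) ≈ 1.1272e+5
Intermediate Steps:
Function('R')(F) = Mul(Pow(2, Rational(1, 2)), Pow(F, Rational(1, 2))) (Function('R')(F) = Pow(Mul(2, F), Rational(1, 2)) = Mul(Pow(2, Rational(1, 2)), Pow(F, Rational(1, 2))))
Function('V')(n) = 5 (Function('V')(n) = Add(-2, 7) = 5)
Function('a')(w) = Rational(1, 5) (Function('a')(w) = Pow(5, -1) = Rational(1, 5))
Add(Add(Mul(23335, Pow(Function('a')(Function('R')(-1)), -1)), Mul(11294, Pow(Pow(-154, 2), -1))), Mul(-1, 3956)) = Add(Add(Mul(23335, Pow(Rational(1, 5), -1)), Mul(11294, Pow(Pow(-154, 2), -1))), Mul(-1, 3956)) = Add(Add(Mul(23335, 5), Mul(11294, Pow(23716, -1))), -3956) = Add(Add(116675, Mul(11294, Rational(1, 23716))), -3956) = Add(Add(116675, Rational(5647, 11858)), -3956) = Add(Rational(1383537797, 11858), -3956) = Rational(1336627549, 11858)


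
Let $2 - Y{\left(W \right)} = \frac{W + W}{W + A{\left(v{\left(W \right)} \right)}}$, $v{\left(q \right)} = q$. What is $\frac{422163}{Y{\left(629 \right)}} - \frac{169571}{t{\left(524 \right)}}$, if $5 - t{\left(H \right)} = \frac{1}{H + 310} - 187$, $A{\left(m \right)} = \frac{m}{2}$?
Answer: $\frac{202516239675}{320254} \approx 6.3236 \cdot 10^{5}$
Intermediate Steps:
$A{\left(m \right)} = \frac{m}{2}$ ($A{\left(m \right)} = m \frac{1}{2} = \frac{m}{2}$)
$Y{\left(W \right)} = \frac{2}{3}$ ($Y{\left(W \right)} = 2 - \frac{W + W}{W + \frac{W}{2}} = 2 - \frac{2 W}{\frac{3}{2} W} = 2 - 2 W \frac{2}{3 W} = 2 - \frac{4}{3} = \frac{2}{3}$)
$t{\left(H \right)} = 192 - \frac{1}{310 + H}$ ($t{\left(H \right)} = 5 - \left(\frac{1}{H + 310} - 187\right) = 5 - \left(\frac{1}{310 + H} - 187\right) = 5 - \left(-187 + \frac{1}{310 + H}\right) = 5 + \left(187 - \frac{1}{310 + H}\right) = 192 - \frac{1}{310 + H}$)
$\frac{422163}{Y{\left(629 \right)}} - \frac{169571}{t{\left(524 \right)}} = \frac{422163}{\frac{2}{3}} - \frac{169571}{\frac{1}{310 + 524} \left(59519 + 192 \cdot 524\right)} = 422163 \cdot \frac{3}{2} - \frac{169571}{\frac{1}{834} \left(59519 + 100608\right)} = \frac{1266489}{2} - \frac{169571}{\frac{1}{834} \cdot 160127} = \frac{1266489}{2} - \frac{169571}{\frac{160127}{834}} = \frac{1266489}{2} - \frac{141422214}{160127} = \frac{202516239675}{320254}$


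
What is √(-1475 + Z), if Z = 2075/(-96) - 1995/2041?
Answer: I*√3593370659970/48984 ≈ 38.699*I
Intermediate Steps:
Z = -4426595/195936 (Z = 2075*(-1/96) - 1995*1/2041 = -2075/96 - 1995/2041 = -4426595/195936 ≈ -22.592)
√(-1475 + Z) = √(-1475 - 4426595/195936) = √(-293432195/195936) = I*√3593370659970/48984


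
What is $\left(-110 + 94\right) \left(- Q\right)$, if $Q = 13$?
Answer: $208$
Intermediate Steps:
$\left(-110 + 94\right) \left(- Q\right) = \left(-110 + 94\right) \left(\left(-1\right) 13\right) = \left(-16\right) \left(-13\right) = 208$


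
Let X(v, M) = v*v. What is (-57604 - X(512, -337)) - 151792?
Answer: -471540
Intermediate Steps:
X(v, M) = v²
(-57604 - X(512, -337)) - 151792 = (-57604 - 1*512²) - 151792 = (-57604 - 1*262144) - 151792 = (-57604 - 262144) - 151792 = -319748 - 151792 = -471540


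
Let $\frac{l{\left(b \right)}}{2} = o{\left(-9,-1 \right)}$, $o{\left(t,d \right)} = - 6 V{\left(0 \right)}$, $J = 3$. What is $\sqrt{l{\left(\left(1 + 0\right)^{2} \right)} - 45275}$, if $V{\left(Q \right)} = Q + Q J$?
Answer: $5 i \sqrt{1811} \approx 212.78 i$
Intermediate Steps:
$V{\left(Q \right)} = 4 Q$ ($V{\left(Q \right)} = Q + Q 3 = Q + 3 Q = 4 Q$)
$o{\left(t,d \right)} = 0$ ($o{\left(t,d \right)} = - 6 \cdot 4 \cdot 0 = \left(-6\right) 0 = 0$)
$l{\left(b \right)} = 0$ ($l{\left(b \right)} = 2 \cdot 0 = 0$)
$\sqrt{l{\left(\left(1 + 0\right)^{2} \right)} - 45275} = \sqrt{0 - 45275} = \sqrt{-45275} = 5 i \sqrt{1811}$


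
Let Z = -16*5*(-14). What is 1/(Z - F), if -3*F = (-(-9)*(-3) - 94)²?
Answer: 3/18001 ≈ 0.00016666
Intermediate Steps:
Z = 1120 (Z = -80*(-14) = 1120)
F = -14641/3 (F = -(-(-9)*(-3) - 94)²/3 = -(-1*27 - 94)²/3 = -(-27 - 94)²/3 = -⅓*(-121)² = -⅓*14641 = -14641/3 ≈ -4880.3)
1/(Z - F) = 1/(1120 - 1*(-14641/3)) = 1/(1120 + 14641/3) = 1/(18001/3) = 3/18001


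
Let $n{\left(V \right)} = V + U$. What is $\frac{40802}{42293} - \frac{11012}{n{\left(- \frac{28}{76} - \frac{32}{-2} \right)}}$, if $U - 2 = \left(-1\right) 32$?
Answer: $\frac{8860018750}{11545989} \approx 767.37$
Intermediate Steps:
$U = -30$ ($U = 2 - 32 = -30$)
$n{\left(V \right)} = -30 + V$ ($n{\left(V \right)} = V - 30 = -30 + V$)
$\frac{40802}{42293} - \frac{11012}{n{\left(- \frac{28}{76} - \frac{32}{-2} \right)}} = \frac{40802}{42293} - \frac{11012}{-30 - \left(-16 + \frac{7}{19}\right)} = 40802 \cdot \frac{1}{42293} - \frac{11012}{-30 - - \frac{297}{19}} = \frac{40802}{42293} - \frac{11012}{-30 + \left(- \frac{7}{19} + 16\right)} = \frac{40802}{42293} - \frac{11012}{-30 + \frac{297}{19}} = \frac{40802}{42293} - \frac{11012}{- \frac{273}{19}} = \frac{40802}{42293} - - \frac{209228}{273} = \frac{40802}{42293} + \frac{209228}{273} = \frac{8860018750}{11545989}$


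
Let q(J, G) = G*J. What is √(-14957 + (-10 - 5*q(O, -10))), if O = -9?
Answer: 3*I*√1713 ≈ 124.17*I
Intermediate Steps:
√(-14957 + (-10 - 5*q(O, -10))) = √(-14957 + (-10 - (-50)*(-9))) = √(-14957 + (-10 - 5*90)) = √(-14957 + (-10 - 450)) = √(-14957 - 460) = √(-15417) = 3*I*√1713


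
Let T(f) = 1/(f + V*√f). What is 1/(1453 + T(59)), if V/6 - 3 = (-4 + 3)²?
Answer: 461675/670812882 - √59/2683251528 ≈ 0.00068823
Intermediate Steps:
V = 24 (V = 18 + 6*(-4 + 3)² = 18 + 6*(-1)² = 18 + 6*1 = 18 + 6 = 24)
T(f) = 1/(f + 24*√f)
1/(1453 + T(59)) = 1/(1453 + 1/(59 + 24*√59))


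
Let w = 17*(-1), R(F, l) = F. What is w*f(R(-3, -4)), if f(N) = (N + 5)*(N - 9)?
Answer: 408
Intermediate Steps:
w = -17
f(N) = (-9 + N)*(5 + N) (f(N) = (5 + N)*(-9 + N) = (-9 + N)*(5 + N))
w*f(R(-3, -4)) = -17*(-45 + (-3)**2 - 4*(-3)) = -17*(-45 + 9 + 12) = -17*(-24) = 408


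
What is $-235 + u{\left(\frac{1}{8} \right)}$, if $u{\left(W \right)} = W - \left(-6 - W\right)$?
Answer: $- \frac{915}{4} \approx -228.75$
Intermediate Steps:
$u{\left(W \right)} = 6 + 2 W$ ($u{\left(W \right)} = W + \left(6 + W\right) = 6 + 2 W$)
$-235 + u{\left(\frac{1}{8} \right)} = -235 + \left(6 + \frac{2}{8}\right) = -235 + \left(6 + 2 \cdot \frac{1}{8}\right) = -235 + \left(6 + \frac{1}{4}\right) = -235 + \frac{25}{4} = - \frac{915}{4}$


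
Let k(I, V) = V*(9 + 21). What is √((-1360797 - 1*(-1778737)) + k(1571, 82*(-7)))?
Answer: 4*√25045 ≈ 633.02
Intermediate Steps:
k(I, V) = 30*V (k(I, V) = V*30 = 30*V)
√((-1360797 - 1*(-1778737)) + k(1571, 82*(-7))) = √((-1360797 - 1*(-1778737)) + 30*(82*(-7))) = √((-1360797 + 1778737) + 30*(-574)) = √(417940 - 17220) = √400720 = 4*√25045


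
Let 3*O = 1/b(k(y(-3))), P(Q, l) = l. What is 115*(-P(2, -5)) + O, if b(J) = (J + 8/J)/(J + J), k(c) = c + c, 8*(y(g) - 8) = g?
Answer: 6646967/11547 ≈ 575.64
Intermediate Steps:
y(g) = 8 + g/8
k(c) = 2*c
b(J) = (J + 8/J)/(2*J) (b(J) = (J + 8/J)/((2*J)) = (J + 8/J)*(1/(2*J)) = (J + 8/J)/(2*J))
O = 7442/11547 (O = 1/(3*(½ + 4/(2*(8 + (⅛)*(-3)))²)) = 1/(3*(½ + 4/(2*(8 - 3/8))²)) = 1/(3*(½ + 4/(2*(61/8))²)) = 1/(3*(½ + 4/(61/4)²)) = 1/(3*(½ + 4*(16/3721))) = 1/(3*(½ + 64/3721)) = 1/(3*(3849/7442)) = (⅓)*(7442/3849) = 7442/11547 ≈ 0.64450)
115*(-P(2, -5)) + O = 115*(-1*(-5)) + 7442/11547 = 115*5 + 7442/11547 = 575 + 7442/11547 = 6646967/11547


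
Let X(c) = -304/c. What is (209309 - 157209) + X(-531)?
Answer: 27665404/531 ≈ 52101.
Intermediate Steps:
(209309 - 157209) + X(-531) = (209309 - 157209) - 304/(-531) = 52100 - 304*(-1/531) = 52100 + 304/531 = 27665404/531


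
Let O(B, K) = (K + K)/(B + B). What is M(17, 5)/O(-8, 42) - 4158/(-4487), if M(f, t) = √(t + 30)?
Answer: 594/641 - 4*√35/21 ≈ -0.20020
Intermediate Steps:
M(f, t) = √(30 + t)
O(B, K) = K/B (O(B, K) = (2*K)/((2*B)) = (2*K)*(1/(2*B)) = K/B)
M(17, 5)/O(-8, 42) - 4158/(-4487) = √(30 + 5)/((42/(-8))) - 4158/(-4487) = √35/((42*(-⅛))) - 4158*(-1/4487) = √35/(-21/4) + 594/641 = √35*(-4/21) + 594/641 = -4*√35/21 + 594/641 = 594/641 - 4*√35/21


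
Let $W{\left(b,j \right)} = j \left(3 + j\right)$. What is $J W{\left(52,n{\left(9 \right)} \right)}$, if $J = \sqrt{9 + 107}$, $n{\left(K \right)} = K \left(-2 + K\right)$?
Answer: $8316 \sqrt{29} \approx 44783.0$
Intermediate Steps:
$J = 2 \sqrt{29}$ ($J = \sqrt{116} = 2 \sqrt{29} \approx 10.77$)
$J W{\left(52,n{\left(9 \right)} \right)} = 2 \sqrt{29} \cdot 9 \left(-2 + 9\right) \left(3 + 9 \left(-2 + 9\right)\right) = 2 \sqrt{29} \cdot 9 \cdot 7 \left(3 + 9 \cdot 7\right) = 2 \sqrt{29} \cdot 63 \left(3 + 63\right) = 2 \sqrt{29} \cdot 63 \cdot 66 = 2 \sqrt{29} \cdot 4158 = 8316 \sqrt{29}$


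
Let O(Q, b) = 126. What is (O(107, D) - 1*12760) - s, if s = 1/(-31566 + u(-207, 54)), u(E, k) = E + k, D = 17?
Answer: -400737845/31719 ≈ -12634.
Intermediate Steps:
s = -1/31719 (s = 1/(-31566 + (-207 + 54)) = 1/(-31566 - 153) = 1/(-31719) = -1/31719 ≈ -3.1527e-5)
(O(107, D) - 1*12760) - s = (126 - 1*12760) - 1*(-1/31719) = (126 - 12760) + 1/31719 = -12634 + 1/31719 = -400737845/31719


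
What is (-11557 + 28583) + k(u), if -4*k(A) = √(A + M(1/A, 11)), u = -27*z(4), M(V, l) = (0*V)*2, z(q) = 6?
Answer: 17026 - 9*I*√2/4 ≈ 17026.0 - 3.182*I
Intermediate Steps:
M(V, l) = 0 (M(V, l) = 0*2 = 0)
u = -162 (u = -27*6 = -162)
k(A) = -√A/4 (k(A) = -√(A + 0)/4 = -√A/4)
(-11557 + 28583) + k(u) = (-11557 + 28583) - 9*I*√2/4 = 17026 - 9*I*√2/4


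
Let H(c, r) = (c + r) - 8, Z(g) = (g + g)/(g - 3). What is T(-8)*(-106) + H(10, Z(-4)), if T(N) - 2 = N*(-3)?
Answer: -19270/7 ≈ -2752.9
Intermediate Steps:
T(N) = 2 - 3*N (T(N) = 2 + N*(-3) = 2 - 3*N)
Z(g) = 2*g/(-3 + g) (Z(g) = (2*g)/(-3 + g) = 2*g/(-3 + g))
H(c, r) = -8 + c + r
T(-8)*(-106) + H(10, Z(-4)) = (2 - 3*(-8))*(-106) + (-8 + 10 + 2*(-4)/(-3 - 4)) = (2 + 24)*(-106) + (-8 + 10 + 2*(-4)/(-7)) = 26*(-106) + (-8 + 10 + 2*(-4)*(-⅐)) = -2756 + (-8 + 10 + 8/7) = -2756 + 22/7 = -19270/7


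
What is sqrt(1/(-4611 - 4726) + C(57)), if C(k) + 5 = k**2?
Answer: sqrt(282810512499)/9337 ≈ 56.956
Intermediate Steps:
C(k) = -5 + k**2
sqrt(1/(-4611 - 4726) + C(57)) = sqrt(1/(-4611 - 4726) + (-5 + 57**2)) = sqrt(1/(-9337) + (-5 + 3249)) = sqrt(-1/9337 + 3244) = sqrt(30289227/9337) = sqrt(282810512499)/9337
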